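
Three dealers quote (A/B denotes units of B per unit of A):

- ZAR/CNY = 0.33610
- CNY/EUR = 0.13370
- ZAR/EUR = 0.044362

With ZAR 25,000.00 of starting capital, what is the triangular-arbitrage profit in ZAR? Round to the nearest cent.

Profit: ZAR 323.80

Profitable loop is ZAR → CNY → EUR → ZAR:
ZAR 25,000.00 × 0.33610 = CNY 8,402.50
CNY 8,402.50 × 0.13370 = EUR 1,123.41
EUR 1,123.41 ÷ 0.044362 = ZAR 25,323.80
Profit = ZAR 25,323.80 − ZAR 25,000.00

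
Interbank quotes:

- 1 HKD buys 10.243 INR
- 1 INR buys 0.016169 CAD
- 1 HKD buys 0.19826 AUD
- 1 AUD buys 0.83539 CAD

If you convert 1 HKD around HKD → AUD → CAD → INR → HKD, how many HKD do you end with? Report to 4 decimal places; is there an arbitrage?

1.0000 (no arbitrage)

Around HKD → AUD → CAD → INR → HKD: 1 × 0.19826 × 0.83539 ÷ 0.016169 ÷ 10.243 = 1.000032
Product ≈ 1 (deviation 0.003%, within rounding noise).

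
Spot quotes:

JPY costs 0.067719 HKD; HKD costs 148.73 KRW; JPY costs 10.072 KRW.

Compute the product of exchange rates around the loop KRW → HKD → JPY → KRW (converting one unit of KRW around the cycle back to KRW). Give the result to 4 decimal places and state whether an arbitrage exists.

1.0000 (no arbitrage)

Around KRW → HKD → JPY → KRW: 1 ÷ 148.73 ÷ 0.067719 × 10.072 = 1.000015
Product ≈ 1 (deviation 0.002%, within rounding noise).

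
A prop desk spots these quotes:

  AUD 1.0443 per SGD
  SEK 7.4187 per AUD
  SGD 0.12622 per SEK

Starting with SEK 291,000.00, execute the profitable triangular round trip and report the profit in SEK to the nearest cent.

Profit: SEK 6,585.47

Profitable loop is SEK → AUD → SGD → SEK:
SEK 291,000.00 ÷ 7.4187 = AUD 39,225.20
AUD 39,225.20 ÷ 1.0443 = SGD 37,561.24
SGD 37,561.24 ÷ 0.12622 = SEK 297,585.47
Profit = SEK 297,585.47 − SEK 291,000.00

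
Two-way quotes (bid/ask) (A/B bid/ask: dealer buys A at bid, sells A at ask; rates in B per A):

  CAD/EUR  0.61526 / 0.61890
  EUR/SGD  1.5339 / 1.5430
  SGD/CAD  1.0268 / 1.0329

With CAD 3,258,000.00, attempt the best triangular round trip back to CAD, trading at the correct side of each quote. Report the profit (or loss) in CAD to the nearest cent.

Best loop CAD → SGD → EUR → CAD:
CAD 3,258,000.00 ÷ 1.0329 (buy SGD at ask) = SGD 3,154,225.97
SGD 3,154,225.97 ÷ 1.5430 (buy EUR at ask) = EUR 2,044,216.44
EUR 2,044,216.44 ÷ 0.61890 (buy CAD at ask) = CAD 3,302,983.42

Net profit: CAD 44,983.42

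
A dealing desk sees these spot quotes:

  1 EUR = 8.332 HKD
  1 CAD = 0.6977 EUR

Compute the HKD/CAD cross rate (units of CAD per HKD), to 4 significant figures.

1 HKD ÷ 8.332 = 0.120019 EUR
0.120019 EUR ÷ 0.6977 = 0.172021 CAD

HKD/CAD = 0.1720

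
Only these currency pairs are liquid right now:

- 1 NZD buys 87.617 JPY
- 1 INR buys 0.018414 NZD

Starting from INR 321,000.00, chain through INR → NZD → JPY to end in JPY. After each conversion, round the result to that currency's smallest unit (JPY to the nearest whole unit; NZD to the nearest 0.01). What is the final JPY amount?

JPY 517,894

INR 321,000.00 × 0.018414 = NZD 5,910.89
NZD 5,910.89 × 87.617 = JPY 517,894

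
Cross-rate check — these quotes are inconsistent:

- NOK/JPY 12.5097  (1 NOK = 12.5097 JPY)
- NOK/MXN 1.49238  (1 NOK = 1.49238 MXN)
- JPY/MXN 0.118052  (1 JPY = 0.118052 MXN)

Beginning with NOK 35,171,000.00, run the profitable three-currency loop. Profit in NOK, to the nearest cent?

Profitable loop is NOK → MXN → JPY → NOK:
NOK 35,171,000.00 × 1.49238 = MXN 52,488,496.98
MXN 52,488,496.98 ÷ 0.118052 = JPY 444,621,836
JPY 444,621,836 ÷ 12.5097 = NOK 35,542,166.16
Profit = NOK 35,542,166.16 − NOK 35,171,000.00

Profit: NOK 371,166.16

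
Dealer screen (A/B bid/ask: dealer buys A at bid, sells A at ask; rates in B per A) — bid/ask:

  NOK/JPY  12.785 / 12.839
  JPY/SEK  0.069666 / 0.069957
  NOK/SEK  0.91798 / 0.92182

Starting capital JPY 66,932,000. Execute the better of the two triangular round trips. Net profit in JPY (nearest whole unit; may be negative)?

Net profit: JPY 1,475,646

Best loop JPY → NOK → SEK → JPY:
JPY 66,932,000 ÷ 12.839 (buy NOK at ask) = NOK 5,213,178.60
NOK 5,213,178.60 × 0.91798 (sell NOK at bid) = SEK 4,785,593.69
SEK 4,785,593.69 ÷ 0.069957 (buy JPY at ask) = JPY 68,407,646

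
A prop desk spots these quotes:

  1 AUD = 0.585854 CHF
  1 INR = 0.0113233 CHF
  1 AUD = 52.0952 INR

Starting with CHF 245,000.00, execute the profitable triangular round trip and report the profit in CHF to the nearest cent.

Profit: CHF 1,687.65

Profitable loop is CHF → AUD → INR → CHF:
CHF 245,000.00 ÷ 0.585854 = AUD 418,192.93
AUD 418,192.93 × 52.0952 = INR 21,785,844.25
INR 21,785,844.25 × 0.0113233 = CHF 246,687.65
Profit = CHF 246,687.65 − CHF 245,000.00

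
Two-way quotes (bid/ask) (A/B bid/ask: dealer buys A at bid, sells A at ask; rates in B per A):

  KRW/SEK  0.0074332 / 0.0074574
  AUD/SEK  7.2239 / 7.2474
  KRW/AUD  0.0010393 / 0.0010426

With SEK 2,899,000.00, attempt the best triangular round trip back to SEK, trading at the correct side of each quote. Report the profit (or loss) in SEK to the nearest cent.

Net profit: SEK 19,592.28

Best loop SEK → KRW → AUD → SEK:
SEK 2,899,000.00 ÷ 0.0074574 (buy KRW at ask) = KRW 388,741,384
KRW 388,741,384 × 0.0010393 (sell KRW at bid) = AUD 404,018.92
AUD 404,018.92 × 7.2239 (sell AUD at bid) = SEK 2,918,592.28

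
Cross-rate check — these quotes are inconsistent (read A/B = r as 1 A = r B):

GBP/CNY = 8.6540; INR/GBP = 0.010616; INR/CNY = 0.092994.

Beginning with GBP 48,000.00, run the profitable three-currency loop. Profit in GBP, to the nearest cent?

Profitable loop is GBP → INR → CNY → GBP:
GBP 48,000.00 ÷ 0.010616 = INR 4,521,477.02
INR 4,521,477.02 × 0.092994 = CNY 420,470.23
CNY 420,470.23 ÷ 8.6540 = GBP 48,586.81
Profit = GBP 48,586.81 − GBP 48,000.00

Profit: GBP 586.81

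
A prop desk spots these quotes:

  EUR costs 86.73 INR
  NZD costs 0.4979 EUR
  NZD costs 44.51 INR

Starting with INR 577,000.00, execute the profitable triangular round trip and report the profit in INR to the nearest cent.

Profit: INR 17,732.86

Profitable loop is INR → EUR → NZD → INR:
INR 577,000.00 ÷ 86.73 = EUR 6,652.83
EUR 6,652.83 ÷ 0.4979 = NZD 13,361.78
NZD 13,361.78 × 44.51 = INR 594,732.86
Profit = INR 594,732.86 − INR 577,000.00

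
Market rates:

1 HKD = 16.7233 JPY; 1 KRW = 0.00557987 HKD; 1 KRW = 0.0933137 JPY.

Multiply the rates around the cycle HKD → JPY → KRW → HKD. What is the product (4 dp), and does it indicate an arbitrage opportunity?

Around HKD → JPY → KRW → HKD: 1 × 16.7233 ÷ 0.0933137 × 0.00557987 = 1.000002
Product ≈ 1 (deviation 0.000%, within rounding noise).

1.0000 (no arbitrage)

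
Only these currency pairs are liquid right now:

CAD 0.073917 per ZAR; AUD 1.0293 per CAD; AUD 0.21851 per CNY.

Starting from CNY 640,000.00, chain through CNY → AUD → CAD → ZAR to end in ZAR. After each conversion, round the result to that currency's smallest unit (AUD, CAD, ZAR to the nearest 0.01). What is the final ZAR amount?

CNY 640,000.00 × 0.21851 = AUD 139,846.40
AUD 139,846.40 ÷ 1.0293 = CAD 135,865.54
CAD 135,865.54 ÷ 0.073917 = ZAR 1,838,082.44

ZAR 1,838,082.44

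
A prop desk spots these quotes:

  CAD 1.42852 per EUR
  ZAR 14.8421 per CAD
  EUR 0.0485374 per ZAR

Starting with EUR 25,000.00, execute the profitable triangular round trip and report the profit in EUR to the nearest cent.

Profit: EUR 727.54

Profitable loop is EUR → CAD → ZAR → EUR:
EUR 25,000.00 × 1.42852 = CAD 35,713.00
CAD 35,713.00 × 14.8421 = ZAR 530,055.92
ZAR 530,055.92 × 0.0485374 = EUR 25,727.54
Profit = EUR 25,727.54 − EUR 25,000.00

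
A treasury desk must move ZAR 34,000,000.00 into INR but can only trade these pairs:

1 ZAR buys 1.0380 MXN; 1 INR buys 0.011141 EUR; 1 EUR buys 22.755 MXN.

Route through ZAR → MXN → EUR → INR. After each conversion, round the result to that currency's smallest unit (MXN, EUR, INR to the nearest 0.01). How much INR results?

INR 139,211,545.64

ZAR 34,000,000.00 × 1.0380 = MXN 35,292,000.00
MXN 35,292,000.00 ÷ 22.755 = EUR 1,550,955.83
EUR 1,550,955.83 ÷ 0.011141 = INR 139,211,545.64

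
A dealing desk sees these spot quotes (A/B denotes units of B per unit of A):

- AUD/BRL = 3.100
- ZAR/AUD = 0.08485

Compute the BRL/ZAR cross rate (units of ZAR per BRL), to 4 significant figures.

BRL/ZAR = 3.802

1 BRL ÷ 3.100 = 0.322581 AUD
0.322581 AUD ÷ 0.08485 = 3.80178 ZAR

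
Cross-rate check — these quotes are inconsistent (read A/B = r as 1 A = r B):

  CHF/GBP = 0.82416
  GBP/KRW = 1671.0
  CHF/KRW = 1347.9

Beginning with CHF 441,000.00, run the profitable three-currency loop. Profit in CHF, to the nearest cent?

Profitable loop is CHF → GBP → KRW → CHF:
CHF 441,000.00 × 0.82416 = GBP 363,454.56
GBP 363,454.56 × 1671.0 = KRW 607,332,570
KRW 607,332,570 ÷ 1347.9 = CHF 450,576.87
Profit = CHF 450,576.87 − CHF 441,000.00

Profit: CHF 9,576.87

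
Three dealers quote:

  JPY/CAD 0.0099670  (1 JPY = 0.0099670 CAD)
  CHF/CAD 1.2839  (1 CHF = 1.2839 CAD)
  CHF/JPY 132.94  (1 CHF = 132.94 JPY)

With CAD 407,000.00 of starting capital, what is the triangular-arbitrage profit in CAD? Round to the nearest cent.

Profitable loop is CAD → CHF → JPY → CAD:
CAD 407,000.00 ÷ 1.2839 = CHF 317,002.88
CHF 317,002.88 × 132.94 = JPY 42,142,363
JPY 42,142,363 × 0.0099670 = CAD 420,032.93
Profit = CAD 420,032.93 − CAD 407,000.00

Profit: CAD 13,032.93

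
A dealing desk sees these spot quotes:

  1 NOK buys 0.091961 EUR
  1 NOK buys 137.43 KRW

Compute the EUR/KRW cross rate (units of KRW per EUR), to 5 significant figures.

1 EUR ÷ 0.091961 = 10.8742 NOK
10.8742 NOK × 137.43 = 1494.44 KRW

EUR/KRW = 1494.4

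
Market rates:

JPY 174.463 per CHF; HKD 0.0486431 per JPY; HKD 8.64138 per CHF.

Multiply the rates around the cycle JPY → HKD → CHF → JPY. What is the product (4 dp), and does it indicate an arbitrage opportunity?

Around JPY → HKD → CHF → JPY: 1 × 0.0486431 ÷ 8.64138 × 174.463 = 0.982068
Product < 1; profitable direction is JPY → CHF → HKD → JPY.

0.9821 (arbitrage exists)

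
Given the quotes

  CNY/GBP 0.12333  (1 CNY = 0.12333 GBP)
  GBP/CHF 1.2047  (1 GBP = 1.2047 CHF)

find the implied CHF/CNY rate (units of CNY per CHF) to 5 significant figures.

CHF/CNY = 6.7306

1 CHF ÷ 1.2047 = 0.830082 GBP
0.830082 GBP ÷ 0.12333 = 6.73058 CNY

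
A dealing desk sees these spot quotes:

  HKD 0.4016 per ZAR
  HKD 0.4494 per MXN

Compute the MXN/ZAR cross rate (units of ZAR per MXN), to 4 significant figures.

1 MXN × 0.4494 = 0.4494 HKD
0.4494 HKD ÷ 0.4016 = 1.11902 ZAR

MXN/ZAR = 1.119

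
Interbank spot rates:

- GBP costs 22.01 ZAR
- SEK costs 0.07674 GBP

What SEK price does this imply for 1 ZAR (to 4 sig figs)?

ZAR/SEK = 0.5920

1 ZAR ÷ 22.01 = 0.0454339 GBP
0.0454339 GBP ÷ 0.07674 = 0.59205 SEK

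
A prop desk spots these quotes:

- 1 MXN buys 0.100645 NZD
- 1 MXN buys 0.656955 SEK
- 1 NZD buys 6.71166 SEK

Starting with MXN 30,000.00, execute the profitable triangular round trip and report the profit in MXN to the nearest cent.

Profit: MXN 846.63

Profitable loop is MXN → NZD → SEK → MXN:
MXN 30,000.00 × 0.100645 = NZD 3,019.35
NZD 3,019.35 × 6.71166 = SEK 20,264.85
SEK 20,264.85 ÷ 0.656955 = MXN 30,846.63
Profit = MXN 30,846.63 − MXN 30,000.00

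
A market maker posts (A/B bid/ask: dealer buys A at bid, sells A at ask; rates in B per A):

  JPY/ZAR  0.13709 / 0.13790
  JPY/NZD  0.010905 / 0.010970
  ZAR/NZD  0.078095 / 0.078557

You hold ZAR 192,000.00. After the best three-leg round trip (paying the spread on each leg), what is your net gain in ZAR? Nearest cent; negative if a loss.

Net profit: ZAR 1,275.92

Best loop ZAR → JPY → NZD → ZAR:
ZAR 192,000.00 ÷ 0.13790 (buy JPY at ask) = JPY 1,392,313
JPY 1,392,313 × 0.010905 (sell JPY at bid) = NZD 15,183.18
NZD 15,183.18 ÷ 0.078557 (buy ZAR at ask) = ZAR 193,275.92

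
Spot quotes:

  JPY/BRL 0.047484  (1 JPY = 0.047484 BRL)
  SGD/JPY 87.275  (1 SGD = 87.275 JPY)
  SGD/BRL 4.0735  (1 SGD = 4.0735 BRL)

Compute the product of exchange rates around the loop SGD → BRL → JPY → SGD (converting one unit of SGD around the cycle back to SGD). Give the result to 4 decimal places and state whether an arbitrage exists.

Around SGD → BRL → JPY → SGD: 1 × 4.0735 ÷ 0.047484 ÷ 87.275 = 0.982948
Product < 1; profitable direction is SGD → JPY → BRL → SGD.

0.9829 (arbitrage exists)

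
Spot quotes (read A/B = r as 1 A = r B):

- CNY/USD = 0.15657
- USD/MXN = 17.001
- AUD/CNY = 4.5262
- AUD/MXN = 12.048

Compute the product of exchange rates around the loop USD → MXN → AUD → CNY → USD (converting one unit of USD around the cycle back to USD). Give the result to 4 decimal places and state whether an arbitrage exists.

Around USD → MXN → AUD → CNY → USD: 1 × 17.001 ÷ 12.048 × 4.5262 × 0.15657 = 1.000004
Product ≈ 1 (deviation 0.000%, within rounding noise).

1.0000 (no arbitrage)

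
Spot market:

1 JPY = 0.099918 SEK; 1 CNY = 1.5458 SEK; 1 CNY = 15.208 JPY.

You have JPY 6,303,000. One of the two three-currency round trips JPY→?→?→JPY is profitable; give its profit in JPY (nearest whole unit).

Profitable loop is JPY → CNY → SEK → JPY:
JPY 6,303,000 ÷ 15.208 = CNY 414,452.92
CNY 414,452.92 × 1.5458 = SEK 640,661.32
SEK 640,661.32 ÷ 0.099918 = JPY 6,411,871
Profit = JPY 6,411,871 − JPY 6,303,000

Profit: JPY 108,871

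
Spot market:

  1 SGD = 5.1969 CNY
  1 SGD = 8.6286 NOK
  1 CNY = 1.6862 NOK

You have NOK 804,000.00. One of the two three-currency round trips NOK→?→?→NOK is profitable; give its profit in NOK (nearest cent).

Profitable loop is NOK → SGD → CNY → NOK:
NOK 804,000.00 ÷ 8.6286 = SGD 93,178.50
SGD 93,178.50 × 5.1969 = CNY 484,239.34
CNY 484,239.34 × 1.6862 = NOK 816,524.38
Profit = NOK 816,524.38 − NOK 804,000.00

Profit: NOK 12,524.38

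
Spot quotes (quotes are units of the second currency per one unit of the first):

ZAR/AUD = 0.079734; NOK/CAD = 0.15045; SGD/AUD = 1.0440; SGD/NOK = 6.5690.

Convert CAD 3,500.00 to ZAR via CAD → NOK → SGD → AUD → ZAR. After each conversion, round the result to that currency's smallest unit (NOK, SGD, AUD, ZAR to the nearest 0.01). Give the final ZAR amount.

ZAR 46,369.55

CAD 3,500.00 ÷ 0.15045 = NOK 23,263.54
NOK 23,263.54 ÷ 6.5690 = SGD 3,541.41
SGD 3,541.41 × 1.0440 = AUD 3,697.23
AUD 3,697.23 ÷ 0.079734 = ZAR 46,369.55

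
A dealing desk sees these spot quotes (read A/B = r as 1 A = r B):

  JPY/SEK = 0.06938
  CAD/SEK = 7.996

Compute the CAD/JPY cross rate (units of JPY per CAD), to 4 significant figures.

CAD/JPY = 115.2

1 CAD × 7.996 = 7.996 SEK
7.996 SEK ÷ 0.06938 = 115.249 JPY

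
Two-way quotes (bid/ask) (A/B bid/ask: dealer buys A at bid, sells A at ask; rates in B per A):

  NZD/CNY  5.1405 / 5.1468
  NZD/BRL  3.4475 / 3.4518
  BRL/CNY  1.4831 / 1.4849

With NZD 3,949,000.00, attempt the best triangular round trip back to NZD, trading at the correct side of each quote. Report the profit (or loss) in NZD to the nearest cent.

Best loop NZD → CNY → BRL → NZD:
NZD 3,949,000.00 × 5.1405 (sell NZD at bid) = CNY 20,299,834.50
CNY 20,299,834.50 ÷ 1.4849 (buy BRL at ask) = BRL 13,670,842.82
BRL 13,670,842.82 ÷ 3.4518 (buy NZD at ask) = NZD 3,960,496.79

Net profit: NZD 11,496.79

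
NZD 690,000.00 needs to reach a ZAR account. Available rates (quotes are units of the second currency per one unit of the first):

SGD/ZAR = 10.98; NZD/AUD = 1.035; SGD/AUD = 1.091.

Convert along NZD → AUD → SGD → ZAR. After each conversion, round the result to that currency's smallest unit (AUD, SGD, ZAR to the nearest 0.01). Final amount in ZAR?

ZAR 7,187,320.79

NZD 690,000.00 × 1.035 = AUD 714,150.00
AUD 714,150.00 ÷ 1.091 = SGD 654,582.95
SGD 654,582.95 × 10.98 = ZAR 7,187,320.79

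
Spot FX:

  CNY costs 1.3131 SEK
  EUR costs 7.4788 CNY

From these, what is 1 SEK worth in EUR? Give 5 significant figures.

SEK/EUR = 0.10183

1 SEK ÷ 1.3131 = 0.761557 CNY
0.761557 CNY ÷ 7.4788 = 0.101829 EUR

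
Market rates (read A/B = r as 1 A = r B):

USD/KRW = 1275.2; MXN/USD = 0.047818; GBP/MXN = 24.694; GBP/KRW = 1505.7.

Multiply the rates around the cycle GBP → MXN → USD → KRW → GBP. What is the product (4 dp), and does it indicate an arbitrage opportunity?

Around GBP → MXN → USD → KRW → GBP: 1 × 24.694 × 0.047818 × 1275.2 ÷ 1505.7 = 1.000052
Product ≈ 1 (deviation 0.005%, within rounding noise).

1.0001 (no arbitrage)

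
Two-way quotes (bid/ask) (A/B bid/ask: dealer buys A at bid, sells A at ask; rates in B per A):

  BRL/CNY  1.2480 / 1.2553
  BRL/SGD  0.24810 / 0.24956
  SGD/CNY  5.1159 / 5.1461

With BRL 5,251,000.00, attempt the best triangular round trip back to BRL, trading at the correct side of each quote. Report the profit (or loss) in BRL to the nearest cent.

Best loop BRL → SGD → CNY → BRL:
BRL 5,251,000.00 × 0.24810 (sell BRL at bid) = SGD 1,302,773.10
SGD 1,302,773.10 × 5.1159 (sell SGD at bid) = CNY 6,664,856.90
CNY 6,664,856.90 ÷ 1.2553 (buy BRL at ask) = BRL 5,309,373.78

Net profit: BRL 58,373.78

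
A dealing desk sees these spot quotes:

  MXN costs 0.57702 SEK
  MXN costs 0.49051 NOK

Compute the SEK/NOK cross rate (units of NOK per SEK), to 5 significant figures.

SEK/NOK = 0.85007

1 SEK ÷ 0.57702 = 1.73304 MXN
1.73304 MXN × 0.49051 = 0.850075 NOK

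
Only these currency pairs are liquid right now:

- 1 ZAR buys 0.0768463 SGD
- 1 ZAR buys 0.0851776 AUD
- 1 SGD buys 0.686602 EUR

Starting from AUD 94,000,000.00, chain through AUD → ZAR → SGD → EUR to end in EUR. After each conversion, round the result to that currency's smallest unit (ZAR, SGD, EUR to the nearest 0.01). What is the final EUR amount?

AUD 94,000,000.00 ÷ 0.0851776 = ZAR 1,103,576,527.16
ZAR 1,103,576,527.16 × 0.0768463 = SGD 84,805,772.88
SGD 84,805,772.88 × 0.686602 = EUR 58,227,813.27

EUR 58,227,813.27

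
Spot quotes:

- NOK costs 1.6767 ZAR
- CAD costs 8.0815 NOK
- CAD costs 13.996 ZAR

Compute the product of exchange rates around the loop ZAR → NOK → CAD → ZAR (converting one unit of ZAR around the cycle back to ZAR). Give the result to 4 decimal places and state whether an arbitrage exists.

1.0329 (arbitrage exists)

Around ZAR → NOK → CAD → ZAR: 1 ÷ 1.6767 ÷ 8.0815 × 13.996 = 1.032896
Product > 1; profitable direction is ZAR → NOK → CAD → ZAR.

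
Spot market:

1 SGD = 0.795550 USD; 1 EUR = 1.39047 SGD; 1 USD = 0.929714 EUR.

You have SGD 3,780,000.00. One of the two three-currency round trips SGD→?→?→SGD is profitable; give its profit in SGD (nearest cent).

Profitable loop is SGD → USD → EUR → SGD:
SGD 3,780,000.00 × 0.795550 = USD 3,007,179.00
USD 3,007,179.00 × 0.929714 = EUR 2,795,816.42
EUR 2,795,816.42 × 1.39047 = SGD 3,887,498.85
Profit = SGD 3,887,498.85 − SGD 3,780,000.00

Profit: SGD 107,498.85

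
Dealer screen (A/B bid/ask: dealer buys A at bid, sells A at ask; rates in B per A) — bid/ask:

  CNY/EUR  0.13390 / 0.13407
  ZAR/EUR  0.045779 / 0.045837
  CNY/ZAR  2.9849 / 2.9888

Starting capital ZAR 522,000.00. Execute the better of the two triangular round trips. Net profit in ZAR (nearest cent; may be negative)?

Best loop ZAR → EUR → CNY → ZAR:
ZAR 522,000.00 × 0.045779 (sell ZAR at bid) = EUR 23,896.64
EUR 23,896.64 ÷ 0.13407 (buy CNY at ask) = CNY 178,240.01
CNY 178,240.01 × 2.9849 (sell CNY at bid) = ZAR 532,028.60

Net profit: ZAR 10,028.60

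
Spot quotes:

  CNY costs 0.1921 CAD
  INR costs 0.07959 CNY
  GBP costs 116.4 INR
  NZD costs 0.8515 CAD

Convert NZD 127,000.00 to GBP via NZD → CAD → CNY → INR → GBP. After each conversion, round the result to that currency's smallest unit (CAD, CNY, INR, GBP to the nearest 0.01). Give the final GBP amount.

NZD 127,000.00 × 0.8515 = CAD 108,140.50
CAD 108,140.50 ÷ 0.1921 = CNY 562,938.57
CNY 562,938.57 ÷ 0.07959 = INR 7,072,981.15
INR 7,072,981.15 ÷ 116.4 = GBP 60,764.44

GBP 60,764.44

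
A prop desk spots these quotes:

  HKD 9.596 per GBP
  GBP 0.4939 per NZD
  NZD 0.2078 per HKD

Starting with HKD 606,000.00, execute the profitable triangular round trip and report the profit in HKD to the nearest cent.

Profitable loop is HKD → GBP → NZD → HKD:
HKD 606,000.00 ÷ 9.596 = GBP 63,151.31
GBP 63,151.31 ÷ 0.4939 = NZD 127,862.55
NZD 127,862.55 ÷ 0.2078 = HKD 615,315.44
Profit = HKD 615,315.44 − HKD 606,000.00

Profit: HKD 9,315.44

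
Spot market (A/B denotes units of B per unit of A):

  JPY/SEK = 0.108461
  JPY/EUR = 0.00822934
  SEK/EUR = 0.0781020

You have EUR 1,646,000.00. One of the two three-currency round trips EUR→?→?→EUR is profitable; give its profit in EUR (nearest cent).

Profitable loop is EUR → JPY → SEK → EUR:
EUR 1,646,000.00 ÷ 0.00822934 = JPY 200,016,040
JPY 200,016,040 × 0.108461 = SEK 21,693,939.73
SEK 21,693,939.73 × 0.0781020 = EUR 1,694,340.08
Profit = EUR 1,694,340.08 − EUR 1,646,000.00

Profit: EUR 48,340.08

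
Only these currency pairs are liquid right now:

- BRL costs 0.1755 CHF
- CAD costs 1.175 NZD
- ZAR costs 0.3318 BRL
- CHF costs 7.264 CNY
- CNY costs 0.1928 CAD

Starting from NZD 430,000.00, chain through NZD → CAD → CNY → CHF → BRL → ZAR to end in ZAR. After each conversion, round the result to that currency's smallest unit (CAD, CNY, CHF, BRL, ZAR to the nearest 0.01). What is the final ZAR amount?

ZAR 4,487,394.15

NZD 430,000.00 ÷ 1.175 = CAD 365,957.45
CAD 365,957.45 ÷ 0.1928 = CNY 1,898,119.55
CNY 1,898,119.55 ÷ 7.264 = CHF 261,305.00
CHF 261,305.00 ÷ 0.1755 = BRL 1,488,917.38
BRL 1,488,917.38 ÷ 0.3318 = ZAR 4,487,394.15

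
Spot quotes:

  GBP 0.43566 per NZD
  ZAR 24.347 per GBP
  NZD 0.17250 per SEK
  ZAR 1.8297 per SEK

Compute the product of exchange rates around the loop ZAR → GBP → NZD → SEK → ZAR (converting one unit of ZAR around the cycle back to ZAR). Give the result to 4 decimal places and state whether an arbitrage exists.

1.0000 (no arbitrage)

Around ZAR → GBP → NZD → SEK → ZAR: 1 ÷ 24.347 ÷ 0.43566 ÷ 0.17250 × 1.8297 = 0.999995
Product ≈ 1 (deviation 0.001%, within rounding noise).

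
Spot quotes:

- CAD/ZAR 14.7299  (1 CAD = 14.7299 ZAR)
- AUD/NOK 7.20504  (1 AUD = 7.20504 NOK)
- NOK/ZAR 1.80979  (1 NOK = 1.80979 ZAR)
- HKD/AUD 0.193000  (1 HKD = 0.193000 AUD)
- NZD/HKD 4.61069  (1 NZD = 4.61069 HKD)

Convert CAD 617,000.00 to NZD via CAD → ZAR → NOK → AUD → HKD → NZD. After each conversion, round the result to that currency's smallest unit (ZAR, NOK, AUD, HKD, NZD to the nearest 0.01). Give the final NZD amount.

CAD 617,000.00 × 14.7299 = ZAR 9,088,348.30
ZAR 9,088,348.30 ÷ 1.80979 = NOK 5,021,769.54
NOK 5,021,769.54 ÷ 7.20504 = AUD 696,980.11
AUD 696,980.11 ÷ 0.193000 = HKD 3,611,295.91
HKD 3,611,295.91 ÷ 4.61069 = NZD 783,244.14

NZD 783,244.14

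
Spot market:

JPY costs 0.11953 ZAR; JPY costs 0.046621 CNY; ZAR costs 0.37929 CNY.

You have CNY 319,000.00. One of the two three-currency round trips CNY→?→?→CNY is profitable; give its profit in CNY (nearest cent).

Profit: CNY 9,037.85

Profitable loop is CNY → ZAR → JPY → CNY:
CNY 319,000.00 ÷ 0.37929 = ZAR 841,045.11
ZAR 841,045.11 ÷ 0.11953 = JPY 7,036,268
JPY 7,036,268 × 0.046621 = CNY 328,037.85
Profit = CNY 328,037.85 − CNY 319,000.00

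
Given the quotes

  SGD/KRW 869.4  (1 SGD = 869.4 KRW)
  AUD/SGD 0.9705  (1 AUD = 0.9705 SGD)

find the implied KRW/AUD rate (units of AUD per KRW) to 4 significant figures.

KRW/AUD = 0.001185

1 KRW ÷ 869.4 = 0.00115022 SGD
0.00115022 SGD ÷ 0.9705 = 0.00118518 AUD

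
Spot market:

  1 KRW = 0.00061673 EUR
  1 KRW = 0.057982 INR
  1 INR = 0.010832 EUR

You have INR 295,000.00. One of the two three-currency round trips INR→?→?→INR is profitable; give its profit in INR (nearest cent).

Profitable loop is INR → EUR → KRW → INR:
INR 295,000.00 × 0.010832 = EUR 3,195.44
EUR 3,195.44 ÷ 0.00061673 = KRW 5,181,262
KRW 5,181,262 × 0.057982 = INR 300,419.96
Profit = INR 300,419.96 − INR 295,000.00

Profit: INR 5,419.96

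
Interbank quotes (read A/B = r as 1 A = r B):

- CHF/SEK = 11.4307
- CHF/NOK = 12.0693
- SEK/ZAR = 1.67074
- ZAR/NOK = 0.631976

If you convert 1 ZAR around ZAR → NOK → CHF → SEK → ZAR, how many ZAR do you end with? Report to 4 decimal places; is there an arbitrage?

1.0000 (no arbitrage)

Around ZAR → NOK → CHF → SEK → ZAR: 1 × 0.631976 ÷ 12.0693 × 11.4307 × 1.67074 = 1.000000
Product ≈ 1 (deviation 0.000%, within rounding noise).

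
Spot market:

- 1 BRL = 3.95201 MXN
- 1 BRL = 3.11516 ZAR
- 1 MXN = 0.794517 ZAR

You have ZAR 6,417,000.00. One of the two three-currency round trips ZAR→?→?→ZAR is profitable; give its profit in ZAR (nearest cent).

Profit: ZAR 51,043.18

Profitable loop is ZAR → BRL → MXN → ZAR:
ZAR 6,417,000.00 ÷ 3.11516 = BRL 2,059,926.30
BRL 2,059,926.30 × 3.95201 = MXN 8,140,849.32
MXN 8,140,849.32 × 0.794517 = ZAR 6,468,043.18
Profit = ZAR 6,468,043.18 − ZAR 6,417,000.00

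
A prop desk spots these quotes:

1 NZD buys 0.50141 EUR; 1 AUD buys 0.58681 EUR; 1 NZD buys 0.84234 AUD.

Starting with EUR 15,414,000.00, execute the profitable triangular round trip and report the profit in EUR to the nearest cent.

Profitable loop is EUR → AUD → NZD → EUR:
EUR 15,414,000.00 ÷ 0.58681 = AUD 26,267,446.02
AUD 26,267,446.02 ÷ 0.84234 = NZD 31,183,899.64
NZD 31,183,899.64 × 0.50141 = EUR 15,635,919.12
Profit = EUR 15,635,919.12 − EUR 15,414,000.00

Profit: EUR 221,919.12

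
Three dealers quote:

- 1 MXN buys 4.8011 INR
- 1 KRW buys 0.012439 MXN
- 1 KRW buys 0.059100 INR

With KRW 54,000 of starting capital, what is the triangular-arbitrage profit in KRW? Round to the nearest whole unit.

Profit: KRW 567

Profitable loop is KRW → MXN → INR → KRW:
KRW 54,000 × 0.012439 = MXN 671.71
MXN 671.71 × 4.8011 = INR 3,224.93
INR 3,224.93 ÷ 0.059100 = KRW 54,567
Profit = KRW 54,567 − KRW 54,000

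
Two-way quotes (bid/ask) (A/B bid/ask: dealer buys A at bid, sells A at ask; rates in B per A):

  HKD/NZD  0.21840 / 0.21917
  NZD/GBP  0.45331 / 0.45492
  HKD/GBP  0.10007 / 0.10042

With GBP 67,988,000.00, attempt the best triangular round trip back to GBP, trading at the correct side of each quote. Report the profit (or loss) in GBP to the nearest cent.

Net profit: GBP 249,016.08

Best loop GBP → NZD → HKD → GBP:
GBP 67,988,000.00 ÷ 0.45492 (buy NZD at ask) = NZD 149,450,452.83
NZD 149,450,452.83 ÷ 0.21917 (buy HKD at ask) = HKD 681,892,835.82
HKD 681,892,835.82 × 0.10007 (sell HKD at bid) = GBP 68,237,016.08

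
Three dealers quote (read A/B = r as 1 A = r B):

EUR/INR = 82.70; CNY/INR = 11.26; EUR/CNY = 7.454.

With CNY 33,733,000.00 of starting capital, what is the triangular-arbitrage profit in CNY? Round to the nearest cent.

Profitable loop is CNY → INR → EUR → CNY:
CNY 33,733,000.00 × 11.26 = INR 379,833,580.00
INR 379,833,580.00 ÷ 82.70 = EUR 4,592,909.07
EUR 4,592,909.07 × 7.454 = CNY 34,235,544.20
Profit = CNY 34,235,544.20 − CNY 33,733,000.00

Profit: CNY 502,544.20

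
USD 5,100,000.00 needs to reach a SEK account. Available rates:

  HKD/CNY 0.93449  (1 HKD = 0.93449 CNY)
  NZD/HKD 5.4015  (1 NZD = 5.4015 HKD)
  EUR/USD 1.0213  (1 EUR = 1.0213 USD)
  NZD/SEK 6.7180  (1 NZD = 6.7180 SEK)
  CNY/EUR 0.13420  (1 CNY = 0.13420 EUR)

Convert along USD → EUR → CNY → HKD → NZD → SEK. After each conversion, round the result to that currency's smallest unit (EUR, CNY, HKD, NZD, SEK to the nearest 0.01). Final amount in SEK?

USD 5,100,000.00 ÷ 1.0213 = EUR 4,993,635.56
EUR 4,993,635.56 ÷ 0.13420 = CNY 37,210,399.11
CNY 37,210,399.11 ÷ 0.93449 = HKD 39,818,937.72
HKD 39,818,937.72 ÷ 5.4015 = NZD 7,371,829.63
NZD 7,371,829.63 × 6.7180 = SEK 49,523,951.45

SEK 49,523,951.45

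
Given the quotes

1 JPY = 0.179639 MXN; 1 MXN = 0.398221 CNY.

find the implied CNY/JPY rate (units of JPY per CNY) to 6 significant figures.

1 CNY ÷ 0.398221 = 2.51117 MXN
2.51117 MXN ÷ 0.179639 = 13.979 JPY

CNY/JPY = 13.9790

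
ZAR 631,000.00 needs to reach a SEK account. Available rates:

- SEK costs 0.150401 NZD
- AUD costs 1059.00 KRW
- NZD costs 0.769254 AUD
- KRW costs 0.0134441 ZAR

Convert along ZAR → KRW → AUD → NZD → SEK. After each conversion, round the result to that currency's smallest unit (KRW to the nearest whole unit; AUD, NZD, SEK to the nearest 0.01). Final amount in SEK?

ZAR 631,000.00 ÷ 0.0134441 = KRW 46,935,087
KRW 46,935,087 ÷ 1059.00 = AUD 44,320.20
AUD 44,320.20 ÷ 0.769254 = NZD 57,614.52
NZD 57,614.52 ÷ 0.150401 = SEK 383,072.72

SEK 383,072.72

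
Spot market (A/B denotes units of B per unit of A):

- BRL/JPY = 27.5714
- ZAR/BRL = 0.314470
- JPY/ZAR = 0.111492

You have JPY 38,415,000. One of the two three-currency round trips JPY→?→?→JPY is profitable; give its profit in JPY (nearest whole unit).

Profitable loop is JPY → BRL → ZAR → JPY:
JPY 38,415,000 ÷ 27.5714 = BRL 1,393,291.60
BRL 1,393,291.60 ÷ 0.314470 = ZAR 4,430,602.60
ZAR 4,430,602.60 ÷ 0.111492 = JPY 39,739,197
Profit = JPY 39,739,197 − JPY 38,415,000

Profit: JPY 1,324,197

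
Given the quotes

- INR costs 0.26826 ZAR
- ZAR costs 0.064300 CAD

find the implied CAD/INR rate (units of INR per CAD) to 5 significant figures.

1 CAD ÷ 0.064300 = 15.5521 ZAR
15.5521 ZAR ÷ 0.26826 = 57.974 INR

CAD/INR = 57.974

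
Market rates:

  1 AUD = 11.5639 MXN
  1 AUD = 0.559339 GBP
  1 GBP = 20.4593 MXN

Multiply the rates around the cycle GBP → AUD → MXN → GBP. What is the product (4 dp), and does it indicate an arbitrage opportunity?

1.0105 (arbitrage exists)

Around GBP → AUD → MXN → GBP: 1 ÷ 0.559339 × 11.5639 ÷ 20.4593 = 1.010505
Product > 1; profitable direction is GBP → AUD → MXN → GBP.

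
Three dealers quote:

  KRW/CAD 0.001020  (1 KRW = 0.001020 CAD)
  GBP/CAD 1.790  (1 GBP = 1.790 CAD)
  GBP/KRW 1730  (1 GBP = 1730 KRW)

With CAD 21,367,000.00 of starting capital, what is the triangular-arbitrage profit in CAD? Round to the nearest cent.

Profit: CAD 307,560.81

Profitable loop is CAD → KRW → GBP → CAD:
CAD 21,367,000.00 ÷ 0.001020 = KRW 20,948,039,216
KRW 20,948,039,216 ÷ 1730 = GBP 12,108,693.19
GBP 12,108,693.19 × 1.790 = CAD 21,674,560.81
Profit = CAD 21,674,560.81 − CAD 21,367,000.00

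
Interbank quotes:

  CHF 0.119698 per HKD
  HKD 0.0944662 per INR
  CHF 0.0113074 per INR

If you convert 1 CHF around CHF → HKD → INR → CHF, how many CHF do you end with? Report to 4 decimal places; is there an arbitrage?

1.0000 (no arbitrage)

Around CHF → HKD → INR → CHF: 1 ÷ 0.119698 ÷ 0.0944662 × 0.0113074 = 0.999999
Product ≈ 1 (deviation 0.000%, within rounding noise).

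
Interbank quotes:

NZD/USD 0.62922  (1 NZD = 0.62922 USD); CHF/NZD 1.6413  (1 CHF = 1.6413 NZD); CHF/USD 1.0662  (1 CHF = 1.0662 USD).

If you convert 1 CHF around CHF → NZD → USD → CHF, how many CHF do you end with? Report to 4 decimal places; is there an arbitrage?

0.9686 (arbitrage exists)

Around CHF → NZD → USD → CHF: 1 × 1.6413 × 0.62922 ÷ 1.0662 = 0.968616
Product < 1; profitable direction is CHF → USD → NZD → CHF.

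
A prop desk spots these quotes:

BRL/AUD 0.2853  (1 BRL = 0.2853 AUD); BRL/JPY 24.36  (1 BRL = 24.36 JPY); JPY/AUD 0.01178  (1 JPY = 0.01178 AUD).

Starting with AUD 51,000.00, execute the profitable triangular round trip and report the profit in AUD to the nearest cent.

Profit: AUD 296.88

Profitable loop is AUD → BRL → JPY → AUD:
AUD 51,000.00 ÷ 0.2853 = BRL 178,759.20
BRL 178,759.20 × 24.36 = JPY 4,354,574
JPY 4,354,574 × 0.01178 = AUD 51,296.88
Profit = AUD 51,296.88 − AUD 51,000.00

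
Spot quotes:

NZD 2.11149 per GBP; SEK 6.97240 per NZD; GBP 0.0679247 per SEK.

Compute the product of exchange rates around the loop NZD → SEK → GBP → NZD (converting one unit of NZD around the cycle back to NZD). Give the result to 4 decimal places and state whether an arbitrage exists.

1.0000 (no arbitrage)

Around NZD → SEK → GBP → NZD: 1 × 6.97240 × 0.0679247 × 2.11149 = 0.999998
Product ≈ 1 (deviation 0.000%, within rounding noise).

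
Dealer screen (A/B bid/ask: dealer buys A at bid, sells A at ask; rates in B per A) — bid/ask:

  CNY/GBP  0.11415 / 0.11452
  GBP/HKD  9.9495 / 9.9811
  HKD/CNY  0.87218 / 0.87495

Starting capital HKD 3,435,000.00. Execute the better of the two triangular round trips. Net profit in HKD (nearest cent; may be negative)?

Net result: HKD -339.94 (no profitable arbitrage after spreads)

Best loop HKD → GBP → CNY → HKD:
HKD 3,435,000.00 ÷ 9.9811 (buy GBP at ask) = GBP 344,150.44
GBP 344,150.44 ÷ 0.11452 (buy CNY at ask) = CNY 3,005,155.82
CNY 3,005,155.82 ÷ 0.87495 (buy HKD at ask) = HKD 3,434,660.06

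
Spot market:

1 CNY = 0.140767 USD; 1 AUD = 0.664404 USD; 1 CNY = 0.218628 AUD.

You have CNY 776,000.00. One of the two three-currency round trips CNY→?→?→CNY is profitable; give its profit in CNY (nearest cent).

Profit: CNY 24,753.58

Profitable loop is CNY → AUD → USD → CNY:
CNY 776,000.00 × 0.218628 = AUD 169,655.33
AUD 169,655.33 × 0.664404 = USD 112,719.68
USD 112,719.68 ÷ 0.140767 = CNY 800,753.58
Profit = CNY 800,753.58 − CNY 776,000.00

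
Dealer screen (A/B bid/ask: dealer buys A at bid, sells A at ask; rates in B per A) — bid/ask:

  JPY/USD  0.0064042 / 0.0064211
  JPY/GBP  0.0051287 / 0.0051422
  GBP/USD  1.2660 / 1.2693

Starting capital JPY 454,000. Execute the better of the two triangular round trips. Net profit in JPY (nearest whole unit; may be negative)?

Net profit: JPY 5,079

Best loop JPY → GBP → USD → JPY:
JPY 454,000 × 0.0051287 (sell JPY at bid) = GBP 2,328.43
GBP 2,328.43 × 1.2660 (sell GBP at bid) = USD 2,947.79
USD 2,947.79 ÷ 0.0064211 (buy JPY at ask) = JPY 459,079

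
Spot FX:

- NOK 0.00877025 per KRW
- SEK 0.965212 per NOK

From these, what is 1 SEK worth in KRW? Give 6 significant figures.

1 SEK ÷ 0.965212 = 1.03604 NOK
1.03604 NOK ÷ 0.00877025 = 118.131 KRW

SEK/KRW = 118.131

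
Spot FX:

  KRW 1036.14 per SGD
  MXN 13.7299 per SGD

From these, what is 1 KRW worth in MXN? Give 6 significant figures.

KRW/MXN = 0.0132510

1 KRW ÷ 1036.14 = 0.000965121 SGD
0.000965121 SGD × 13.7299 = 0.013251 MXN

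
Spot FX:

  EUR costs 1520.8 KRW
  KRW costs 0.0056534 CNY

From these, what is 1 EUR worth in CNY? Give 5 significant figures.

1 EUR × 1520.8 = 1520.8 KRW
1520.8 KRW × 0.0056534 = 8.59769 CNY

EUR/CNY = 8.5977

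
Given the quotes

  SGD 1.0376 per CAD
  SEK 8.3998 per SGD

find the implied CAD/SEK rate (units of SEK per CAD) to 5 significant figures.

1 CAD × 1.0376 = 1.0376 SGD
1.0376 SGD × 8.3998 = 8.71563 SEK

CAD/SEK = 8.7156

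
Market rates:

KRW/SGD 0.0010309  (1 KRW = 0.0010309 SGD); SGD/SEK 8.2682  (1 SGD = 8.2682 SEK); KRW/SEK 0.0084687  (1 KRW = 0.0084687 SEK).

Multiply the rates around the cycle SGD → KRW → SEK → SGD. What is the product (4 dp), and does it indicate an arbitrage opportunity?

Around SGD → KRW → SEK → SGD: 1 ÷ 0.0010309 × 0.0084687 ÷ 8.2682 = 0.993549
Product < 1; profitable direction is SGD → SEK → KRW → SGD.

0.9935 (arbitrage exists)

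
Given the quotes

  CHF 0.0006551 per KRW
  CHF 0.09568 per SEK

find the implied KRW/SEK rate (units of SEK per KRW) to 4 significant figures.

KRW/SEK = 0.006847

1 KRW × 0.0006551 = 0.0006551 CHF
0.0006551 CHF ÷ 0.09568 = 0.00684678 SEK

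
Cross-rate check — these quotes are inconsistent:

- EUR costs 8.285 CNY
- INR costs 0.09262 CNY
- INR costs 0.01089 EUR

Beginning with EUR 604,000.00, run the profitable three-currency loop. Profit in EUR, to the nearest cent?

Profit: EUR 16,042.31

Profitable loop is EUR → INR → CNY → EUR:
EUR 604,000.00 ÷ 0.01089 = INR 55,463,728.19
INR 55,463,728.19 × 0.09262 = CNY 5,137,050.51
CNY 5,137,050.51 ÷ 8.285 = EUR 620,042.31
Profit = EUR 620,042.31 − EUR 604,000.00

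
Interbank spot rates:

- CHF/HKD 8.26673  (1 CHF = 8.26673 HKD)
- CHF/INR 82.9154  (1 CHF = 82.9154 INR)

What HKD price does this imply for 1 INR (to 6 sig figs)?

1 INR ÷ 82.9154 = 0.0120605 CHF
0.0120605 CHF × 8.26673 = 0.0997008 HKD

INR/HKD = 0.0997008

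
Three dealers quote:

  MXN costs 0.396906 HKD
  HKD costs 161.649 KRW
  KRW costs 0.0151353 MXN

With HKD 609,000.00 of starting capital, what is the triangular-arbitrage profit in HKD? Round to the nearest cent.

Profit: HKD 18,141.55

Profitable loop is HKD → MXN → KRW → HKD:
HKD 609,000.00 ÷ 0.396906 = MXN 1,534,368.34
MXN 1,534,368.34 ÷ 0.0151353 = KRW 101,376,804
KRW 101,376,804 ÷ 161.649 = HKD 627,141.55
Profit = HKD 627,141.55 − HKD 609,000.00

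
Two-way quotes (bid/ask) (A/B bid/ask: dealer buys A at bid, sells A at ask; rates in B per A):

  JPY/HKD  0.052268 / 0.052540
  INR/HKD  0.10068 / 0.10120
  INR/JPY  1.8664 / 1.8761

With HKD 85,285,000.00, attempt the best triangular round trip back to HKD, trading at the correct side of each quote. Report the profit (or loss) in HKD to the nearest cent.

Best loop HKD → JPY → INR → HKD:
HKD 85,285,000.00 ÷ 0.052540 (buy JPY at ask) = JPY 1,623,239,437
JPY 1,623,239,437 ÷ 1.8761 (buy INR at ask) = INR 865,220,103.74
INR 865,220,103.74 × 0.10068 (sell INR at bid) = HKD 87,110,360.04

Net profit: HKD 1,825,360.04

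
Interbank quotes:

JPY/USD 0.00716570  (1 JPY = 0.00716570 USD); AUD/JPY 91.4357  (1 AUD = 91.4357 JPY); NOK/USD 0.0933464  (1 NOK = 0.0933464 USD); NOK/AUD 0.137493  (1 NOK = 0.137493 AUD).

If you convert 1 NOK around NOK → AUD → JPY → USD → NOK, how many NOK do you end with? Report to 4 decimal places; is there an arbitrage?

Around NOK → AUD → JPY → USD → NOK: 1 × 0.137493 × 91.4357 × 0.00716570 ÷ 0.0933464 = 0.965067
Product < 1; profitable direction is NOK → USD → JPY → AUD → NOK.

0.9651 (arbitrage exists)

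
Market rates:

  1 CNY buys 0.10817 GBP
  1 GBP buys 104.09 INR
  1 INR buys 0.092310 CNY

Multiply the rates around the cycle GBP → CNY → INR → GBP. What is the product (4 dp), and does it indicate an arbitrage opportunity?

0.9621 (arbitrage exists)

Around GBP → CNY → INR → GBP: 1 ÷ 0.10817 ÷ 0.092310 ÷ 104.09 = 0.962134
Product < 1; profitable direction is GBP → INR → CNY → GBP.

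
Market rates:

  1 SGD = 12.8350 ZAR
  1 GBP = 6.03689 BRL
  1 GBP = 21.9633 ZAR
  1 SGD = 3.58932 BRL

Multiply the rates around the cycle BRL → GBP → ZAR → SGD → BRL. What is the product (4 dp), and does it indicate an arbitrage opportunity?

Around BRL → GBP → ZAR → SGD → BRL: 1 ÷ 6.03689 × 21.9633 ÷ 12.8350 × 3.58932 = 1.017421
Product > 1; profitable direction is BRL → GBP → ZAR → SGD → BRL.

1.0174 (arbitrage exists)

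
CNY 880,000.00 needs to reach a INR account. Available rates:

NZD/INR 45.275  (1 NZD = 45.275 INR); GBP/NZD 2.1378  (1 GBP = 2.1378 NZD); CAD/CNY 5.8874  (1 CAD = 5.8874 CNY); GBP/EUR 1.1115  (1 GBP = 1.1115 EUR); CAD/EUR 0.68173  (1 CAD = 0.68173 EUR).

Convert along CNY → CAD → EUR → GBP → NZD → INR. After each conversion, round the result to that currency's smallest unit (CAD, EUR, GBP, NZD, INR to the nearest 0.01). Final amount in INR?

INR 8,873,349.46

CNY 880,000.00 ÷ 5.8874 = CAD 149,471.75
CAD 149,471.75 × 0.68173 = EUR 101,899.38
EUR 101,899.38 ÷ 1.1115 = GBP 91,677.35
GBP 91,677.35 × 2.1378 = NZD 195,987.84
NZD 195,987.84 × 45.275 = INR 8,873,349.46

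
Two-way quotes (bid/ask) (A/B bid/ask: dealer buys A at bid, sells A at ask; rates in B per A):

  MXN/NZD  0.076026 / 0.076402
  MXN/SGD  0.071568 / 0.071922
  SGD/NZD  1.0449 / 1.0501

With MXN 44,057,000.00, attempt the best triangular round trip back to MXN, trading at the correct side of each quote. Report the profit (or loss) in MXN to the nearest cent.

Net profit: MXN 292,083.39

Best loop MXN → NZD → SGD → MXN:
MXN 44,057,000.00 × 0.076026 (sell MXN at bid) = NZD 3,349,477.48
NZD 3,349,477.48 ÷ 1.0501 (buy SGD at ask) = SGD 3,189,674.78
SGD 3,189,674.78 ÷ 0.071922 (buy MXN at ask) = MXN 44,349,083.39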